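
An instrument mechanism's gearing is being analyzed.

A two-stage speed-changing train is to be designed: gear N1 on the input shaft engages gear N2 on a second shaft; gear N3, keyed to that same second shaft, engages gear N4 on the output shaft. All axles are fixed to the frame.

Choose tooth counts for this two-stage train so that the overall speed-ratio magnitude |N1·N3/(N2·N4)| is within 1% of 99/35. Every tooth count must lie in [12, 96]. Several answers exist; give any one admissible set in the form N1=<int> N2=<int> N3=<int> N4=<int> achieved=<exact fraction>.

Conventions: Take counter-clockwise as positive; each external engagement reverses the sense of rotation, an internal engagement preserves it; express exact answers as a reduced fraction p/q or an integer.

class = fixed-axis compound train [2-stage, 99/35 wanted]
target = 99/35 in lowest terms: an exact hit needs N1·N3 = k·99 and N2·N4 = k·35 for one integer k, every count in [12, 96]; additionally prefer no 1:1 stage (N1 ≠ N2, N3 ≠ N4)
k = 1…5: no 1:1-free in-range split of k·99 and k·35 into factor pairs; take k = 6
k = 6: N1·N3 = 594 = 18·33, N2·N4 = 210 = 14·15
achieved = 18·33/(14·15) = 99/35; |achieved − target| = 0 ≤ 99/3500 ✓

N1=18 N2=14 N3=33 N4=15 achieved=99/35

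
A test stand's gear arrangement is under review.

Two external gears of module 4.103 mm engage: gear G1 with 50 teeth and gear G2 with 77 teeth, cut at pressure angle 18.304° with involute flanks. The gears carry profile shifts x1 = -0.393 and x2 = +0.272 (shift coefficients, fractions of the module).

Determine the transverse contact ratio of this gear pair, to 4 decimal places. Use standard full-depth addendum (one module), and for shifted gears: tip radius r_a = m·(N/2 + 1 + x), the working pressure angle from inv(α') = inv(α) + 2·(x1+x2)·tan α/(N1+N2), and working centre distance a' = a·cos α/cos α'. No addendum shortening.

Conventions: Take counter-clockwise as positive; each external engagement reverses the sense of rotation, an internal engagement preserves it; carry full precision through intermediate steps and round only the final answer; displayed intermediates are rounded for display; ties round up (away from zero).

recognized (one external pair, fixed centres): single-mesh tooth geometry, m = 4.103, N1 = 50, N2 = 77
base radii: r_b1 = 97.385070, r_b2 = 149.973007
tip radii: r_a1 = 105.065521, r_a2 = 163.184516
inv(α') = inv(18.304°) + 2·(-0.393+0.272)·tan α/(50+77) = 0.01070043  ⇒  α' = 17.96737°
a' = a·cos α / cos α' = 260.5405·cos 18.304°/cos 17.96737° = 260.039602
action lengths: √(r_a1²−r_b1²) = 39.432371, √(r_a2²−r_b2²) = 64.321718
base pitch p_b = π·m·cos α = 12.237769
CR = (39.432371 + 64.321718 − 260.039602·sin 17.96737°)/12.237769 = 1.923412
contact ratio ≈ 1.9234

1.9234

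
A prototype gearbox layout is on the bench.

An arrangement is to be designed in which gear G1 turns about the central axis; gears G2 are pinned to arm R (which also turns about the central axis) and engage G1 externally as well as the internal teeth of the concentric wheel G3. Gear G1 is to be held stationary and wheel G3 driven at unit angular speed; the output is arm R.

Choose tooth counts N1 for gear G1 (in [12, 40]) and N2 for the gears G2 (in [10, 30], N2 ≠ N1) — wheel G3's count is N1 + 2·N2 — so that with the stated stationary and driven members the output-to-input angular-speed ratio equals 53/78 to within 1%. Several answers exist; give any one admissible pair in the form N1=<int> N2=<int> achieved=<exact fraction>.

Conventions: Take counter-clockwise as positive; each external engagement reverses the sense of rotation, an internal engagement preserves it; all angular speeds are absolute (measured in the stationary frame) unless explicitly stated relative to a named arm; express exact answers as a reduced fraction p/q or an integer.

design class (target 53/78): planetary set
Willis with ω_sun = 0: ω_arm/ω_ring = N3/(N1+N3); set equal to 53/78  ⇒  N3/N1 = (53/78)/(1 − 53/78) = 53/25
N3 = N1 + 2·N2  ⇒  N2/N1 = (N3/N1 − 1)/2 = (53/25 − 1)/2 = 14/25
smallest multiple with N1 ≥ 12 and N2 ≥ 10: k = 1  ⇒  N1 = 1·25 = 25, N2 = 1·14 = 14 (N1 ≤ 40, N2 ≤ 30, N2 ≠ N1 ✓), N3 = 25 + 2·14 = 53
check: N3/(N1+N3) with N1 = 25, N3 = 53 gives 53/78; |achieved − target| = 0 ≤ 53/7800 ✓

N1=25 N2=14 achieved=53/78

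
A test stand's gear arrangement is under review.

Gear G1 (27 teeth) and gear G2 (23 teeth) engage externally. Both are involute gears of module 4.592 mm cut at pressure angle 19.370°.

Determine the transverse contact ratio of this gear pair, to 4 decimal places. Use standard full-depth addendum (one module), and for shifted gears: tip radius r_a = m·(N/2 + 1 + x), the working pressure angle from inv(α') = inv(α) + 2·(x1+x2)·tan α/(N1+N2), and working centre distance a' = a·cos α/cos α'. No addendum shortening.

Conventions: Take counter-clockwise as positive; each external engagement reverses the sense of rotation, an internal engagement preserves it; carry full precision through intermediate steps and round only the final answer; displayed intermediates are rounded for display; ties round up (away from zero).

1.6360

single-mesh involute tooth geometry (27T engaging 23T at module 4.592)
base radii: r_b1 = 58.483033, r_b2 = 49.818880
tip radii: r_a1 = 66.584000, r_a2 = 57.400000
no profile shift: α' = α, a' = a
action lengths: √(r_a1²−r_b1²) = 31.830236, √(r_a2²−r_b2²) = 28.510336
base pitch p_b = π·m·cos α = 13.609620
CR = (31.830236 + 28.510336 − 114.800000·sin 19.37000°)/13.609620 = 1.635988
contact ratio ≈ 1.6360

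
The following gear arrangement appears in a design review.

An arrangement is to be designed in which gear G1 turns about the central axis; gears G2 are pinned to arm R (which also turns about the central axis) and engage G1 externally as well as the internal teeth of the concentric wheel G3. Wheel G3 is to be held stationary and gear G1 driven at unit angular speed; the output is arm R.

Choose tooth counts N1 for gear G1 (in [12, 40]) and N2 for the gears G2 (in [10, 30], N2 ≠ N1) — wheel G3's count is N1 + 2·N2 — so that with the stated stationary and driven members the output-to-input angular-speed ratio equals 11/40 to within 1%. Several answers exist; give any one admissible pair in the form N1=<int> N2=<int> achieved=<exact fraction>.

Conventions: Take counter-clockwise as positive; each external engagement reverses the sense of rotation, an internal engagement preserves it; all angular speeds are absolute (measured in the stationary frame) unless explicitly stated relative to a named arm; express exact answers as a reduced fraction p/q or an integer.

N1=22 N2=18 achieved=11/40

planetary set to be sized for 11/40 (Willis relation)
Willis with ω_ring = 0: ω_arm/ω_sun = N1/(N1+N3); set equal to 11/40  ⇒  N3/N1 = 1/(11/40) − 1 = 29/11
N3 = N1 + 2·N2  ⇒  N2/N1 = (N3/N1 − 1)/2 = (29/11 − 1)/2 = 9/11
smallest multiple with N1 ≥ 12 and N2 ≥ 10: k = 2  ⇒  N1 = 2·11 = 22, N2 = 2·9 = 18 (N1 ≤ 40, N2 ≤ 30, N2 ≠ N1 ✓), N3 = 22 + 2·18 = 58
check: N1/(N1+N3) with N1 = 22, N3 = 58 gives 11/40; |achieved − target| = 0 ≤ 11/4000 ✓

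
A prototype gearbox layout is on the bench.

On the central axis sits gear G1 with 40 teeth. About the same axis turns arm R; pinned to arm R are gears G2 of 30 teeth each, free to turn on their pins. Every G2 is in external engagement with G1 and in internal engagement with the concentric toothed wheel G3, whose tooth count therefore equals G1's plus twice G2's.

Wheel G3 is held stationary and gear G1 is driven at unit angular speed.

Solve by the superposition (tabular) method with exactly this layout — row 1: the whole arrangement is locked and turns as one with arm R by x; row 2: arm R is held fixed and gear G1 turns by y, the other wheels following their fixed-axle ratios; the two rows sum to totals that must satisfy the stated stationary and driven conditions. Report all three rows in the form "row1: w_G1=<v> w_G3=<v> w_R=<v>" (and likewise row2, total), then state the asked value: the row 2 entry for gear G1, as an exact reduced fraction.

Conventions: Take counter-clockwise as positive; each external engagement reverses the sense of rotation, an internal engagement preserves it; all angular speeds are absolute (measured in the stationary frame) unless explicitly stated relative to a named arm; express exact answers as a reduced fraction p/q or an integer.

planetary set (40T centre, 30T on arm, 100T internal) — Willis relation
row 1 — lock + rotate with arm: ω_sun = ω_ring = ω_arm = x
row 2 — arm fixed, fixed-axis ratios: sun y, ring −(40/100)·y, arm 0
boundary: total ω_ring = x − (40/100)·y = 0 and total ω_sun = x + y = 1  ⇒  y = 5/7, x = 2/7
row 2 ring = −(40/100)·5/7 = -2/7
totals (row 1 + row 2): sun 2/7 + 5/7 = 1, ring 2/7 + (-2/7) = 0, arm 2/7 + 0 = 2/7
asked cell (row2, sun) = 5/7

row1: w_G1=2/7 w_G3=2/7 w_R=2/7
row2: w_G1=5/7 w_G3=-2/7 w_R=0
total: w_G1=1 w_G3=0 w_R=2/7
asked value: 5/7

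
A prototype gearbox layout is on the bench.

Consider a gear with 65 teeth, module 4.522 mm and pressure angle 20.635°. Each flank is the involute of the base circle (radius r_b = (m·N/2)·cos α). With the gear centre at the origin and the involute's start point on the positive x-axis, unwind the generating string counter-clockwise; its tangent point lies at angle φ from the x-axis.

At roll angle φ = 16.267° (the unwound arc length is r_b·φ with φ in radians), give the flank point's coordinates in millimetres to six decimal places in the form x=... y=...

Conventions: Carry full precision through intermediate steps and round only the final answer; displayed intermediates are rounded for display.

single-mesh involute tooth geometry (65T wheel at module 4.522)
pitch radius r_p = m·N/2 = 4.522·65/2 = 146.965000
base radius r_b = r_p·cos α = 146.965000·cos 20.635° = 137.536377
roll angle φ = 16.267° = 0.28391271 rad
x = r_b·(cos φ + φ·sin φ) = 142.968331
y = r_b·(sin φ − φ·cos φ) = 1.040749

x=142.968331 y=1.040749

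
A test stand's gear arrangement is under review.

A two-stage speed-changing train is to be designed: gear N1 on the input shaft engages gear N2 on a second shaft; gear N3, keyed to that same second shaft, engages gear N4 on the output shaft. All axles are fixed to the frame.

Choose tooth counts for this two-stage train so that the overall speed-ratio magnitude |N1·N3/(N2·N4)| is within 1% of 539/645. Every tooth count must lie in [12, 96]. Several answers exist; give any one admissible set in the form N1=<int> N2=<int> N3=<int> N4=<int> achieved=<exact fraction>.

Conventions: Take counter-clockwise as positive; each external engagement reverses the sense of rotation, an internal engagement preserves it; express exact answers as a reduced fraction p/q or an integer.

2-stage fixed-axis compound train for ratio 539/645
target = 539/645 in lowest terms: an exact hit needs N1·N3 = k·539 and N2·N4 = k·645 for one integer k, every count in [12, 96]; additionally prefer no 1:1 stage (N1 ≠ N2, N3 ≠ N4)
k = 1: no 1:1-free in-range split of k·539 and k·645 into factor pairs; take k = 2
k = 2: N1·N3 = 1078 = 14·77, N2·N4 = 1290 = 15·86
achieved = 14·77/(15·86) = 539/645; |achieved − target| = 0 ≤ 539/64500 ✓

N1=14 N2=15 N3=77 N4=86 achieved=539/645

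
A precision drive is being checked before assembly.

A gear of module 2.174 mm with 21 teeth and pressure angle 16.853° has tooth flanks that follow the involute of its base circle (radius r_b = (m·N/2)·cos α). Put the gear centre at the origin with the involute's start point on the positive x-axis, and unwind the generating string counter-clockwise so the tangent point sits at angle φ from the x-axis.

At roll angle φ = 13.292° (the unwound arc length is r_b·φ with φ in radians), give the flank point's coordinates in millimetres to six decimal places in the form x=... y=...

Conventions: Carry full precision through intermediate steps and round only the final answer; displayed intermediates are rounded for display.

single-mesh involute tooth geometry (21T wheel at module 2.174)
pitch radius r_p = m·N/2 = 2.174·21/2 = 22.827000
base radius r_b = r_p·cos α = 22.827000·cos 16.853° = 21.846620
roll angle φ = 13.292° = 0.23198916 rad
x = r_b·(cos φ + φ·sin φ) = 22.426615
y = r_b·(sin φ − φ·cos φ) = 0.090433

x=22.426615 y=0.090433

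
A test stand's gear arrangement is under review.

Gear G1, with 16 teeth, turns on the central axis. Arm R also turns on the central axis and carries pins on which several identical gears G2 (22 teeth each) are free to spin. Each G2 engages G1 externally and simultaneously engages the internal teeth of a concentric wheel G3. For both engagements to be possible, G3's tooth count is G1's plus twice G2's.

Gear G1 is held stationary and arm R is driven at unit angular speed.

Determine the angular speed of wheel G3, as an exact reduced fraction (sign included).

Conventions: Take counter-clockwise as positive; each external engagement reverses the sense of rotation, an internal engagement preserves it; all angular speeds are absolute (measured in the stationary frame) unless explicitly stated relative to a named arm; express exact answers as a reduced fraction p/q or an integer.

19/15

topology: planetary set — G1 16T / G2 22T / G3 60T, arm = carrier (Willis)
ring teeth: 16 + 2·22 = 60
16(ω_sun−ω_arm) = −60(ω_ring−ω_arm),  ω_sun = 0, ω_arm = 1
ω_ring = 1 − (16/60)(0−1) = 19/15
exact speed ratio = 19/15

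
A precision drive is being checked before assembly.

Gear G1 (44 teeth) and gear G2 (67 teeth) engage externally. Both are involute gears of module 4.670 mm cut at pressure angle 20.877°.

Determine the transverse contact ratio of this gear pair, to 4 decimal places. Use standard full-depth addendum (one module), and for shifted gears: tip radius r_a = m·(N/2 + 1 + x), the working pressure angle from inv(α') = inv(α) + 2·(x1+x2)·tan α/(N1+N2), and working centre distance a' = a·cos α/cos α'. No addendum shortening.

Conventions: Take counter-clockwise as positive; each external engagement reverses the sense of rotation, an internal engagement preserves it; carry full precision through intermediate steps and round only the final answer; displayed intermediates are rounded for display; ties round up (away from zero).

recognized (one external pair, fixed centres): single-mesh tooth geometry, m = 4.670, N1 = 44, N2 = 67
base radii: r_b1 = 95.994873, r_b2 = 146.174011
tip radii: r_a1 = 107.410000, r_a2 = 161.115000
no profile shift: α' = α, a' = a
action lengths: √(r_a1²−r_b1²) = 48.186020, √(r_a2²−r_b2²) = 67.758408
base pitch p_b = π·m·cos α = 13.708036
CR = (48.186020 + 67.758408 − 259.185000·sin 20.87700°)/13.708036 = 1.720195
contact ratio ≈ 1.7202

1.7202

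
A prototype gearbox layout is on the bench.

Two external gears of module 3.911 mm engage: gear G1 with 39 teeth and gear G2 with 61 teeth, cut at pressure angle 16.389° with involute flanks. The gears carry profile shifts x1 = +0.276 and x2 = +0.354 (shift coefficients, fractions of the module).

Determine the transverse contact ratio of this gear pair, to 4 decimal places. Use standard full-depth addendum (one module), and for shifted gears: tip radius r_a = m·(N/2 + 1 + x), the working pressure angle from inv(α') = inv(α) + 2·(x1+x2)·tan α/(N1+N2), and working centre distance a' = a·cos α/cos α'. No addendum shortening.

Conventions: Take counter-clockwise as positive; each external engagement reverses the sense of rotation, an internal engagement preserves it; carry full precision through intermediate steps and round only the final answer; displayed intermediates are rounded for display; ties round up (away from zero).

1.8403

class = single-mesh tooth geometry [involute pair 39T × 61T, m = 3.911]
base radii: r_b1 = 73.165733, r_b2 = 114.438711
tip radii: r_a1 = 81.254936, r_a2 = 124.580994
inv(α') = inv(16.389°) + 2·(+0.276+0.354)·tan α/(39+61) = 0.01177114  ⇒  α' = 18.53154°
a' = a·cos α / cos α' = 195.5500·cos 16.389°/cos 18.53154° = 197.863914
action lengths: √(r_a1²−r_b1²) = 35.343176, √(r_a2²−r_b2²) = 49.236221
base pitch p_b = π·m·cos α = 11.787535
CR = (35.343176 + 49.236221 − 197.863914·sin 18.53154°)/11.787535 = 1.840333
contact ratio ≈ 1.8403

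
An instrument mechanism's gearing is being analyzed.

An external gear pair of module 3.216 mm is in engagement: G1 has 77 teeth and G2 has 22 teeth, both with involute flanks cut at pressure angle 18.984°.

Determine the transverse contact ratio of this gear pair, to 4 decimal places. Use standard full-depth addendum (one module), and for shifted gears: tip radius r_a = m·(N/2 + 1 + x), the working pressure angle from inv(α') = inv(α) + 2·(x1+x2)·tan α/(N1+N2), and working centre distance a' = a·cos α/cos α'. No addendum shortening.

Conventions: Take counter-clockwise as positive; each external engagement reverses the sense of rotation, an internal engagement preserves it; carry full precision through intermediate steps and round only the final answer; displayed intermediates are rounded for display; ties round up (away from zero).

topology: single-mesh involute geometry — m = 3.216, 77T/22T pair
base radii: r_b1 = 117.081580, r_b2 = 33.451880
tip radii: r_a1 = 127.032000, r_a2 = 38.592000
no profile shift: α' = α, a' = a
action lengths: √(r_a1²−r_b1²) = 49.285217, √(r_a2²−r_b2²) = 19.243549
base pitch p_b = π·m·cos α = 9.553835
CR = (49.285217 + 19.243549 − 159.192000·sin 18.98400°)/9.553835 = 1.752485
contact ratio ≈ 1.7525

1.7525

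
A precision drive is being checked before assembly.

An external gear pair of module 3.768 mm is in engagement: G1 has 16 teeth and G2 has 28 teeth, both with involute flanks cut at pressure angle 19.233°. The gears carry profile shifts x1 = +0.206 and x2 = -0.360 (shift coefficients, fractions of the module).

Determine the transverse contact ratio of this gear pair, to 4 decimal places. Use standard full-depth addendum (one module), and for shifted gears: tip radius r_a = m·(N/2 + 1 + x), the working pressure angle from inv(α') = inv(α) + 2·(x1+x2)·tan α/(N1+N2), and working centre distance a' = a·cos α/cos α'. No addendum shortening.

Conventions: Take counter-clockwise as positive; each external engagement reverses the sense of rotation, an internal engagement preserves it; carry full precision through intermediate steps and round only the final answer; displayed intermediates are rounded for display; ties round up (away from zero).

topology: single-mesh involute geometry — m = 3.768, 16T/28T pair
base radii: r_b1 = 28.461567, r_b2 = 49.807742
tip radii: r_a1 = 34.688208, r_a2 = 55.163520
inv(α') = inv(19.233°) + 2·(+0.206-0.360)·tan α/(16+28) = 0.01076142  ⇒  α' = 18.00054°
a' = a·cos α / cos α' = 82.8960·cos 19.233°/cos 18.00054° = 82.297473
action lengths: √(r_a1²−r_b1²) = 19.829548, √(r_a2²−r_b2²) = 23.710815
base pitch p_b = π·m·cos α = 11.176831
CR = (19.829548 + 23.710815 − 82.297473·sin 18.00054°)/11.176831 = 1.620165
contact ratio ≈ 1.6202

1.6202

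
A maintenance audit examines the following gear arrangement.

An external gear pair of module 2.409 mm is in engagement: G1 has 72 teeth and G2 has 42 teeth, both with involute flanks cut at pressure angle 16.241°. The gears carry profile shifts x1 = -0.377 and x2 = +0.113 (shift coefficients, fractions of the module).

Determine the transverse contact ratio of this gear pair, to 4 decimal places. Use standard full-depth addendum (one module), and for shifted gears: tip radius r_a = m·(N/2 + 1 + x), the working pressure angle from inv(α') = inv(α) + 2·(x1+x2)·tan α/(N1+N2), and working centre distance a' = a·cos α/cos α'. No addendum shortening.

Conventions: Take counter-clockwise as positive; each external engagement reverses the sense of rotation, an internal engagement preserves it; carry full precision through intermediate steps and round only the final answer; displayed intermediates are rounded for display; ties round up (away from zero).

topology: single-mesh involute geometry — m = 2.409, 72T/42T pair
base radii: r_b1 = 83.263175, r_b2 = 48.570185
tip radii: r_a1 = 88.224807, r_a2 = 53.270217
inv(α') = inv(16.241°) + 2·(-0.377+0.113)·tan α/(72+42) = 0.00649489  ⇒  α' = 15.27025°
a' = a·cos α / cos α' = 137.3130·cos 16.241°/cos 15.27025° = 136.658171
action lengths: √(r_a1²−r_b1²) = 29.169510, √(r_a2²−r_b2²) = 21.878143
base pitch p_b = π·m·cos α = 7.266083
CR = (29.169510 + 21.878143 − 136.658171·sin 15.27025°)/7.266083 = 2.072051
contact ratio ≈ 2.0721

2.0721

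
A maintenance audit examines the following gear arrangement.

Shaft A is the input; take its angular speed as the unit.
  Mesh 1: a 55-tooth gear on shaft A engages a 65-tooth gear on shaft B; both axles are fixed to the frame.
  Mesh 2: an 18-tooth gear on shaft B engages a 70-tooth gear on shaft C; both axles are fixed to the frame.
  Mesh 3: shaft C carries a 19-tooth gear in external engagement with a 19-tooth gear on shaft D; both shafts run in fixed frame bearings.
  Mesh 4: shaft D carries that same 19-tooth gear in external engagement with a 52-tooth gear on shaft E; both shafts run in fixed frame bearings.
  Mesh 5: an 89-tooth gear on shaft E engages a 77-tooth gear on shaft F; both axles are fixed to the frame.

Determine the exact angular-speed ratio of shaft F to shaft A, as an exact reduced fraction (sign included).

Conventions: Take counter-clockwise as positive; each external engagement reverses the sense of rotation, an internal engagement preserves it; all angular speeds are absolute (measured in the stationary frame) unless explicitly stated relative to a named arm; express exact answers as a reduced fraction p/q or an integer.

-15219/165620

class = fixed-axis compound train [5 meshes; 5 ratios multiply, 5 sense flips]
mesh 1 [55T→65T]: running ratio 11/13, sense −
mesh 2 [18T→70T]: running ratio 99/455, sense +
mesh 3 [19T→19T]: running ratio 99/455, sense −
mesh 4 [19T→52T]: running ratio 1881/23660, sense +
mesh 5 [89T→77T]: running ratio 15219/165620, sense −
ω_out/ω_in = -15219/165620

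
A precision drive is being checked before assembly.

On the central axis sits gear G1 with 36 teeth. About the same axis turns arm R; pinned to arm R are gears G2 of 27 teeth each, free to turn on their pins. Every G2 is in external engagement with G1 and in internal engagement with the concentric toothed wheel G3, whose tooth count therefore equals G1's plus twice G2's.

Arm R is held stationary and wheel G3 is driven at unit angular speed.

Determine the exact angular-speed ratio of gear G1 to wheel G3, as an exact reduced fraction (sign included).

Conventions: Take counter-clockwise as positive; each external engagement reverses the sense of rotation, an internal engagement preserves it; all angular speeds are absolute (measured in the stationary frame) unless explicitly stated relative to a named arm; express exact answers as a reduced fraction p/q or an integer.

-5/2

recognized (axles ride arm R): planetary set, 36/27/90 teeth
ring teeth: 36 + 2·27 = 90
36(ω_sun−ω_arm) = −90(ω_ring−ω_arm),  ω_arm = 0, ω_ring = 1
ω_sun = 0 − (90/36)(1−0) = -5/2
ω_out/ω_in = -5/2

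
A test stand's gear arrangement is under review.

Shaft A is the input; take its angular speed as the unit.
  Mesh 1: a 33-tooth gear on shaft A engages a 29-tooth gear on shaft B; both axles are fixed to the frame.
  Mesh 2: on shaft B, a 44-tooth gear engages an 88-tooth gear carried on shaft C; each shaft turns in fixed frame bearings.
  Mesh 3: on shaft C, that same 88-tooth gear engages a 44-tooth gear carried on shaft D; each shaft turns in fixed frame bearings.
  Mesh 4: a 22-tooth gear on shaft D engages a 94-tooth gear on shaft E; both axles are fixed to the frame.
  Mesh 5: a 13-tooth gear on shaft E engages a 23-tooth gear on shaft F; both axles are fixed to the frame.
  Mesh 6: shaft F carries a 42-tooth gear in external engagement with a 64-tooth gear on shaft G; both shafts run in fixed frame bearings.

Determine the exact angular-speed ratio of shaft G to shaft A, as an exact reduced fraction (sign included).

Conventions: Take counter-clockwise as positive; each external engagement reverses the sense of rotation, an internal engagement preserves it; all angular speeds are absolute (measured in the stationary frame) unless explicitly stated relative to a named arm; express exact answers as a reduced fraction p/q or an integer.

class = fixed-axis compound train [6 meshes; 6 ratios multiply, 6 sense flips]
mesh 1 [33T→29T]: running ratio 33/29, sense −
mesh 2 [44T→88T]: running ratio 33/58, sense +
mesh 3 [88T→44T]: running ratio 33/29, sense −
mesh 4 [22T→94T]: running ratio 363/1363, sense +
mesh 5 [13T→23T]: running ratio 4719/31349, sense −
mesh 6 [42T→64T]: running ratio 99099/1003168, sense +
ω_out/ω_in = 99099/1003168

99099/1003168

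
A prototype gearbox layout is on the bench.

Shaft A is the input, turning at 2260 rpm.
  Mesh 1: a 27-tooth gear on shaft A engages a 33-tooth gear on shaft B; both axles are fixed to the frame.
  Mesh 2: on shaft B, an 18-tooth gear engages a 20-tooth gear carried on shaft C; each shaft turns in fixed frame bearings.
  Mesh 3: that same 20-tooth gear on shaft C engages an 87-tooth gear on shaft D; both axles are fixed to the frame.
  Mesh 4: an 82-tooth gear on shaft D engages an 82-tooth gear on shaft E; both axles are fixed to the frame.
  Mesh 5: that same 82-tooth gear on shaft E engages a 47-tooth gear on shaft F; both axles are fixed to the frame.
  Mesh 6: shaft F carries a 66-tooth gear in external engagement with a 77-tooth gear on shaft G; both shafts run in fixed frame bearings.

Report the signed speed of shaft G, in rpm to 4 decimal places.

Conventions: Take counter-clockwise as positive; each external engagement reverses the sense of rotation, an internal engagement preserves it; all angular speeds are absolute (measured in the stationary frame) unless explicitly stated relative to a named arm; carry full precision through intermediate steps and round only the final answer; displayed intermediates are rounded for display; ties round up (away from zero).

+572.1116 rpm

class = fixed-axis compound train [6 meshes; 6 ratios multiply, 6 sense flips]
mesh 1 [27T→33T]: ω = 2260.0000×27/33 = 1849.0909 rpm, sense flips to −
mesh 2 [18T→20T]: ω = 1849.0909×18/20 = 1664.1818 rpm, sense flips to +
mesh 3 [20T→87T]: ω = 1664.1818×20/87 = 382.5705 rpm, sense flips to −
mesh 4 [82T→82T]: ω = 382.5705×82/82 = 382.5705 rpm, sense flips to +
mesh 5 [82T→47T]: ω = 382.5705×82/47 = 667.4635 rpm, sense flips to −
mesh 6 [66T→77T]: ω = 667.4635×66/77 = 572.1116 rpm, sense flips to +
signed output speed = +572.1116 rpm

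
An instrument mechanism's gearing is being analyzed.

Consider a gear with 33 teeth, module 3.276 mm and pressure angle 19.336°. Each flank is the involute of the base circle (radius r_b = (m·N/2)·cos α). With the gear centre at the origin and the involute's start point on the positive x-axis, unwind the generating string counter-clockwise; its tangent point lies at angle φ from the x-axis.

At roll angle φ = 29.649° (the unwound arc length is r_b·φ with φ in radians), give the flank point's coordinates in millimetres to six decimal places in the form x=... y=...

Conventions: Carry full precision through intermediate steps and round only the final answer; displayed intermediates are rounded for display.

x=57.383578 y=2.293397

single-mesh involute tooth geometry (33T wheel at module 3.276)
pitch radius r_p = m·N/2 = 3.276·33/2 = 54.054000
base radius r_b = r_p·cos α = 54.054000·cos 19.336° = 51.004981
roll angle φ = 29.649° = 0.51747267 rad
x = r_b·(cos φ + φ·sin φ) = 57.383578
y = r_b·(sin φ − φ·cos φ) = 2.293397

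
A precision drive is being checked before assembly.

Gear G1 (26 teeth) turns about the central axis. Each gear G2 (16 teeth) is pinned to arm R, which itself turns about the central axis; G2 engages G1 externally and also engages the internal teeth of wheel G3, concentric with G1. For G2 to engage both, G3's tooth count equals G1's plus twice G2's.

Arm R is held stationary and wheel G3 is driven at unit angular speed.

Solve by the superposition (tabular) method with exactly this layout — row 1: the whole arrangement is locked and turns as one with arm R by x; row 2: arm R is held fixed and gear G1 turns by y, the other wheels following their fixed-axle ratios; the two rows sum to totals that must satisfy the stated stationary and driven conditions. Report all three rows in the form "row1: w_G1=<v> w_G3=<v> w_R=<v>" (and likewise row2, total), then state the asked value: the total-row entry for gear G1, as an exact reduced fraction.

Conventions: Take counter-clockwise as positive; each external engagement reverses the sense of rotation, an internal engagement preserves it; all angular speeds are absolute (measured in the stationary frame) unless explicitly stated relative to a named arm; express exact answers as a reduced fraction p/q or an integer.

row1: w_G1=0 w_G3=0 w_R=0
row2: w_G1=-29/13 w_G3=1 w_R=0
total: w_G1=-29/13 w_G3=1 w_R=0
asked value: -29/13

topology: planetary set — G1 26T / G2 16T / G3 58T, arm = carrier (Willis)
row 1 — lock + rotate with arm: ω_sun = ω_ring = ω_arm = x
row 2 — arm fixed, fixed-axis ratios: sun y, ring −(26/58)·y, arm 0
boundary: total ω_arm = x = 0 and total ω_ring = x − (26/58)·y = 1  ⇒  y = -29/13, x = 0
row 2 ring = −(26/58)·(-29/13) = 1
totals (row 1 + row 2): sun 0 + (-29/13) = -29/13, ring 0 + 1 = 1, arm 0 + 0 = 0
asked cell (total, sun) = -29/13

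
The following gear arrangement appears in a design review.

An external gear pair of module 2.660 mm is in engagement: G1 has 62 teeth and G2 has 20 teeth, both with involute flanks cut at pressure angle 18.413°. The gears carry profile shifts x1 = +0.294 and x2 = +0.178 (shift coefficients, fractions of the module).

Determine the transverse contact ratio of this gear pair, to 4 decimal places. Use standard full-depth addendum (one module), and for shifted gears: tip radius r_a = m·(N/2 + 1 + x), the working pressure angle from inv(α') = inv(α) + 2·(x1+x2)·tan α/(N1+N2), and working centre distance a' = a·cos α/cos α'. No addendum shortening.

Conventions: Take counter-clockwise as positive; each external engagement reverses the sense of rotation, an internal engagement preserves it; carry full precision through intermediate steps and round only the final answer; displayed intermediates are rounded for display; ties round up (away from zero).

topology: single-mesh involute geometry — m = 2.660, 62T/20T pair
base radii: r_b1 = 78.238408, r_b2 = 25.238196
tip radii: r_a1 = 85.902040, r_a2 = 29.733480
inv(α') = inv(18.413°) + 2·(+0.294+0.178)·tan α/(62+20) = 0.01537277  ⇒  α' = 20.20039°
a' = a·cos α / cos α' = 109.0600·cos 18.413°/cos 20.20039° = 110.258531
action lengths: √(r_a1²−r_b1²) = 35.467054, √(r_a2²−r_b2²) = 15.719837
base pitch p_b = π·m·cos α = 7.928813
CR = (35.467054 + 15.719837 − 110.258531·sin 20.20039°)/7.928813 = 1.653983
contact ratio ≈ 1.6540

1.6540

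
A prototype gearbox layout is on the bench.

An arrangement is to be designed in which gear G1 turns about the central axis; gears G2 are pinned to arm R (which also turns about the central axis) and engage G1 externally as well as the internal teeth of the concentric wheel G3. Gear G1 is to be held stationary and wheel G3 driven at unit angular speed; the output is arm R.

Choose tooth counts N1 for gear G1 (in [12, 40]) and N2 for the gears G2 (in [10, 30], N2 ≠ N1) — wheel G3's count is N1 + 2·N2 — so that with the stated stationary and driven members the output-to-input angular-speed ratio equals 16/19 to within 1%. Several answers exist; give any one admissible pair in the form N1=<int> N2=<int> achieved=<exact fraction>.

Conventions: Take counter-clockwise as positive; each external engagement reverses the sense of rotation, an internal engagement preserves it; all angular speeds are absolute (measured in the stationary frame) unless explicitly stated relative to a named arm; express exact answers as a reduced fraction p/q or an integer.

N1=12 N2=26 achieved=16/19

class = planetary set [ratio 16/19 wanted; Willis about the carrier]
Willis with ω_sun = 0: ω_arm/ω_ring = N3/(N1+N3); set equal to 16/19  ⇒  N3/N1 = (16/19)/(1 − 16/19) = 16/3
N3 = N1 + 2·N2  ⇒  N2/N1 = (N3/N1 − 1)/2 = (16/3 − 1)/2 = 13/6
smallest multiple with N1 ≥ 12 and N2 ≥ 10: k = 2  ⇒  N1 = 2·6 = 12, N2 = 2·13 = 26 (N1 ≤ 40, N2 ≤ 30, N2 ≠ N1 ✓), N3 = 12 + 2·26 = 64
check: N3/(N1+N3) with N1 = 12, N3 = 64 gives 16/19; |achieved − target| = 0 ≤ 4/475 ✓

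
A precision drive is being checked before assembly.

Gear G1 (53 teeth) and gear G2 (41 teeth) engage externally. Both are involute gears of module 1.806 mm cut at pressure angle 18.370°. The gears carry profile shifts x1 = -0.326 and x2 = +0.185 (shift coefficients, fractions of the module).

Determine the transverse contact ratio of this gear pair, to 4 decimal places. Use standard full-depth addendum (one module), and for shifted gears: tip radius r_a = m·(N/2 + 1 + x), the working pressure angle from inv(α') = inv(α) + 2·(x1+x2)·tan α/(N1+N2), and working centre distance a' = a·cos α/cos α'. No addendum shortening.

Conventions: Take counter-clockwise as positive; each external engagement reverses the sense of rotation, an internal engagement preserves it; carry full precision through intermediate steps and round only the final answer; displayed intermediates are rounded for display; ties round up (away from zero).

recognized (one external pair, fixed centres): single-mesh tooth geometry, m = 1.806, N1 = 53, N2 = 41
base radii: r_b1 = 45.420161, r_b2 = 35.136351
tip radii: r_a1 = 49.076244, r_a2 = 39.163110
inv(α') = inv(18.370°) + 2·(-0.326+0.185)·tan α/(53+41) = 0.01046108  ⇒  α' = 17.83595°
a' = a·cos α / cos α' = 84.8820·cos 18.370°/cos 17.83595° = 84.623747
action lengths: √(r_a1²−r_b1²) = 18.587273, √(r_a2²−r_b2²) = 17.296995
base pitch p_b = π·m·cos α = 5.384590
CR = (18.587273 + 17.296995 − 84.623747·sin 17.83595°)/5.384590 = 1.850585
contact ratio ≈ 1.8506

1.8506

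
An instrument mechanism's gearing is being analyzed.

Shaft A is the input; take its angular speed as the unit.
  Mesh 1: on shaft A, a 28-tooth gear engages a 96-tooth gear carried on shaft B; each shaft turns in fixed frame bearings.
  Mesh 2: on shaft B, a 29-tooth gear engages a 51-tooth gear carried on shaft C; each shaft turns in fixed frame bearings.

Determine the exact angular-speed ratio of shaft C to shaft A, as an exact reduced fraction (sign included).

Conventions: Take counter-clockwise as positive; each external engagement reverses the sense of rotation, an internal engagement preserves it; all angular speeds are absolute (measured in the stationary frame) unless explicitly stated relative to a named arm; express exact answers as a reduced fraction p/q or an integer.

class = fixed-axis compound train [2 meshes; 2 ratios multiply, 2 sense flips]
mesh 1 [28T→96T]: running ratio 7/24, sense −
mesh 2 [29T→51T]: running ratio 203/1224, sense +
ω_out/ω_in = 203/1224

203/1224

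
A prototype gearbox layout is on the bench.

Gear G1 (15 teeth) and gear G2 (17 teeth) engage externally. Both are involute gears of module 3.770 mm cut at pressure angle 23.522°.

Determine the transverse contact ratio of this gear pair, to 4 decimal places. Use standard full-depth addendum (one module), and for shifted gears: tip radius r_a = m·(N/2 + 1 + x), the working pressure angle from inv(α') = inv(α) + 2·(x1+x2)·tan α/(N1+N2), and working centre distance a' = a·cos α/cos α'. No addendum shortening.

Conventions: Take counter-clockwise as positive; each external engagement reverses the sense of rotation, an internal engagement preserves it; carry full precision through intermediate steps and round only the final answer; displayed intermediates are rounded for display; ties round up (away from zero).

class = single-mesh tooth geometry [involute pair 15T × 17T, m = 3.770]
base radii: r_b1 = 25.925543, r_b2 = 29.382282
tip radii: r_a1 = 32.045000, r_a2 = 35.815000
no profile shift: α' = α, a' = a
action lengths: √(r_a1²−r_b1²) = 18.834762, √(r_a2²−r_b2²) = 20.479154
base pitch p_b = π·m·cos α = 10.859666
CR = (18.834762 + 20.479154 − 60.320000·sin 23.52200°)/10.859666 = 1.403370
contact ratio ≈ 1.4034

1.4034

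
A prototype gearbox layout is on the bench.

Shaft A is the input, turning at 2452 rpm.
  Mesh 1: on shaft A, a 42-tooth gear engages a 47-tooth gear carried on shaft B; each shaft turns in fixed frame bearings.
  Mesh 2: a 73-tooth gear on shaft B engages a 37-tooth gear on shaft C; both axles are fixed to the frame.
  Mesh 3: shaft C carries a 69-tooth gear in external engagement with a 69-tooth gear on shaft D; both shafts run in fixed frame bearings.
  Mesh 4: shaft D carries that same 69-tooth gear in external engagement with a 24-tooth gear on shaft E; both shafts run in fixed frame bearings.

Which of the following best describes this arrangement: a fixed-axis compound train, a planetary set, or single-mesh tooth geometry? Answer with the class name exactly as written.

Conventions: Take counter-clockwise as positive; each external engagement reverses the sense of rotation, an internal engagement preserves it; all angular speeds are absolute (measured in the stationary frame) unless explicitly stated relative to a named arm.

fixed-axis compound train

topology: fixed-axis compound train — 4 meshes, A→E
classification: fixed-axis compound train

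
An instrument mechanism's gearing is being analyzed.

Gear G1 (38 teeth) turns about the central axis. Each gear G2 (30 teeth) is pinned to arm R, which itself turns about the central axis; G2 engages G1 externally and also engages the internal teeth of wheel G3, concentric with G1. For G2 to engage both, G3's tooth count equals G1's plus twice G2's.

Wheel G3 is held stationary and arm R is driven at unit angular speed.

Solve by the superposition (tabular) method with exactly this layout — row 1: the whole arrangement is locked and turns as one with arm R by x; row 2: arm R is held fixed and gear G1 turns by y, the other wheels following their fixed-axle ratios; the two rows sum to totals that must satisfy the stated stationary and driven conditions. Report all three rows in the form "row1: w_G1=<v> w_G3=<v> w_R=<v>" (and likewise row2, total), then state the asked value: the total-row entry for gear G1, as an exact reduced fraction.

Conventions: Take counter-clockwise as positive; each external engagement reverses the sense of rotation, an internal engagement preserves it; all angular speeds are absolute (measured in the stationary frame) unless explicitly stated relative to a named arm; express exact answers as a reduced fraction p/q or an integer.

planetary set (38T centre, 30T on arm, 98T internal) — Willis relation
row 1 (train locked, turned with arm): all members turn x
row 2 — arm fixed, fixed-axis ratios: sun y, ring −(38/98)·y, arm 0
boundary: total ω_ring = x − (38/98)·y = 0 and total ω_arm = x = 1  ⇒  y = 49/19, x = 1
row 2 ring = −(38/98)·49/19 = -1
totals (row 1 + row 2): sun 1 + 49/19 = 68/19, ring 1 + (-1) = 0, arm 1 + 0 = 1
asked cell (total, sun) = 68/19

row1: w_G1=1 w_G3=1 w_R=1
row2: w_G1=49/19 w_G3=-1 w_R=0
total: w_G1=68/19 w_G3=0 w_R=1
asked value: 68/19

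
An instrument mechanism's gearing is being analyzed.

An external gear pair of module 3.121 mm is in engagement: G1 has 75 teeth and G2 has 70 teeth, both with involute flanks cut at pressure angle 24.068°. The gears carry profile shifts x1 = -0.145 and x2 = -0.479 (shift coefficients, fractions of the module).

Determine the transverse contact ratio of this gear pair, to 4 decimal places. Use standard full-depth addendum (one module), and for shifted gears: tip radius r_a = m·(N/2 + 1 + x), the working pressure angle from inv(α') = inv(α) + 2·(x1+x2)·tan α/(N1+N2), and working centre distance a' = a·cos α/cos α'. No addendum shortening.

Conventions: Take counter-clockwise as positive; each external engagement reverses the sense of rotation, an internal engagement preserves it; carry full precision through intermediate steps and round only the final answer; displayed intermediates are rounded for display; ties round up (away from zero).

recognized (one external pair, fixed centres): single-mesh tooth geometry, m = 3.121, N1 = 75, N2 = 70
base radii: r_b1 = 106.862504, r_b2 = 99.738337
tip radii: r_a1 = 119.705955, r_a2 = 110.861041
inv(α') = inv(24.068°) + 2·(-0.145-0.479)·tan α/(75+70) = 0.02274140  ⇒  α' = 22.90169°
a' = a·cos α / cos α' = 226.2725·cos 24.068°/cos 22.90169° = 224.279946
action lengths: √(r_a1²−r_b1²) = 53.943682, √(r_a2²−r_b2²) = 48.398703
base pitch p_b = π·m·cos α = 8.952492
CR = (53.943682 + 48.398703 − 224.279946·sin 22.90169°)/8.952492 = 1.682615
contact ratio ≈ 1.6826

1.6826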